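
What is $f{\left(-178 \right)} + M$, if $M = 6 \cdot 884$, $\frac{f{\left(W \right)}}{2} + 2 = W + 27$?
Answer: $4998$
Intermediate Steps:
$f{\left(W \right)} = 50 + 2 W$ ($f{\left(W \right)} = -4 + 2 \left(W + 27\right) = -4 + 2 \left(27 + W\right) = -4 + \left(54 + 2 W\right) = 50 + 2 W$)
$M = 5304$
$f{\left(-178 \right)} + M = \left(50 + 2 \left(-178\right)\right) + 5304 = \left(50 - 356\right) + 5304 = -306 + 5304 = 4998$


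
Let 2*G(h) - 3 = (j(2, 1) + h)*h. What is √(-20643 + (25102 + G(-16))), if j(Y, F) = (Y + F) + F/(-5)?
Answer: √456610/10 ≈ 67.573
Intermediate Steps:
j(Y, F) = Y + 4*F/5 (j(Y, F) = (F + Y) + F*(-⅕) = (F + Y) - F/5 = Y + 4*F/5)
G(h) = 3/2 + h*(14/5 + h)/2 (G(h) = 3/2 + (((2 + (⅘)*1) + h)*h)/2 = 3/2 + (((2 + ⅘) + h)*h)/2 = 3/2 + ((14/5 + h)*h)/2 = 3/2 + (h*(14/5 + h))/2 = 3/2 + h*(14/5 + h)/2)
√(-20643 + (25102 + G(-16))) = √(-20643 + (25102 + (3/2 + (½)*(-16)² + (7/5)*(-16)))) = √(-20643 + (25102 + (3/2 + (½)*256 - 112/5))) = √(-20643 + (25102 + (3/2 + 128 - 112/5))) = √(-20643 + (25102 + 1071/10)) = √(-20643 + 252091/10) = √(45661/10) = √456610/10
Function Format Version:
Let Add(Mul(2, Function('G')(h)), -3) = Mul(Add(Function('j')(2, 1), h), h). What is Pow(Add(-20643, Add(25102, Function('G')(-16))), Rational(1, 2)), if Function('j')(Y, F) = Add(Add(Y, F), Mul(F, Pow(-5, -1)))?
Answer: Mul(Rational(1, 10), Pow(456610, Rational(1, 2))) ≈ 67.573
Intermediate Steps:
Function('j')(Y, F) = Add(Y, Mul(Rational(4, 5), F)) (Function('j')(Y, F) = Add(Add(F, Y), Mul(F, Rational(-1, 5))) = Add(Add(F, Y), Mul(Rational(-1, 5), F)) = Add(Y, Mul(Rational(4, 5), F)))
Function('G')(h) = Add(Rational(3, 2), Mul(Rational(1, 2), h, Add(Rational(14, 5), h))) (Function('G')(h) = Add(Rational(3, 2), Mul(Rational(1, 2), Mul(Add(Add(2, Mul(Rational(4, 5), 1)), h), h))) = Add(Rational(3, 2), Mul(Rational(1, 2), Mul(Add(Add(2, Rational(4, 5)), h), h))) = Add(Rational(3, 2), Mul(Rational(1, 2), Mul(Add(Rational(14, 5), h), h))) = Add(Rational(3, 2), Mul(Rational(1, 2), Mul(h, Add(Rational(14, 5), h)))) = Add(Rational(3, 2), Mul(Rational(1, 2), h, Add(Rational(14, 5), h))))
Pow(Add(-20643, Add(25102, Function('G')(-16))), Rational(1, 2)) = Pow(Add(-20643, Add(25102, Add(Rational(3, 2), Mul(Rational(1, 2), Pow(-16, 2)), Mul(Rational(7, 5), -16)))), Rational(1, 2)) = Pow(Add(-20643, Add(25102, Add(Rational(3, 2), Mul(Rational(1, 2), 256), Rational(-112, 5)))), Rational(1, 2)) = Pow(Add(-20643, Add(25102, Add(Rational(3, 2), 128, Rational(-112, 5)))), Rational(1, 2)) = Pow(Add(-20643, Add(25102, Rational(1071, 10))), Rational(1, 2)) = Pow(Add(-20643, Rational(252091, 10)), Rational(1, 2)) = Pow(Rational(45661, 10), Rational(1, 2)) = Mul(Rational(1, 10), Pow(456610, Rational(1, 2)))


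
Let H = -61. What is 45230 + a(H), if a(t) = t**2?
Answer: 48951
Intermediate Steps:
45230 + a(H) = 45230 + (-61)**2 = 45230 + 3721 = 48951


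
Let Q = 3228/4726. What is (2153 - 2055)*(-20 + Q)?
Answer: -4473308/2363 ≈ -1893.1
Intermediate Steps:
Q = 1614/2363 (Q = 3228*(1/4726) = 1614/2363 ≈ 0.68303)
(2153 - 2055)*(-20 + Q) = (2153 - 2055)*(-20 + 1614/2363) = 98*(-45646/2363) = -4473308/2363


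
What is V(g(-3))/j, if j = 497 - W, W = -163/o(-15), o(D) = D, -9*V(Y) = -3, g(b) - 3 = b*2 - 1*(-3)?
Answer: 5/7292 ≈ 0.00068568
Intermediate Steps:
g(b) = 6 + 2*b (g(b) = 3 + (b*2 - 1*(-3)) = 3 + (2*b + 3) = 3 + (3 + 2*b) = 6 + 2*b)
V(Y) = ⅓ (V(Y) = -⅑*(-3) = ⅓)
W = 163/15 (W = -163/(-15) = -163*(-1/15) = 163/15 ≈ 10.867)
j = 7292/15 (j = 497 - 1*163/15 = 497 - 163/15 = 7292/15 ≈ 486.13)
V(g(-3))/j = 1/(3*(7292/15)) = (⅓)*(15/7292) = 5/7292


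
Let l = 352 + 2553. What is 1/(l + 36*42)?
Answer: 1/4417 ≈ 0.00022640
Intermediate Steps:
l = 2905
1/(l + 36*42) = 1/(2905 + 36*42) = 1/(2905 + 1512) = 1/4417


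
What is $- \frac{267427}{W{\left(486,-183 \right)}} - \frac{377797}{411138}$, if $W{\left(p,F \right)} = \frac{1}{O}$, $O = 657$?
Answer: $- \frac{10319536777597}{58734} \approx -1.757 \cdot 10^{8}$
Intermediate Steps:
$W{\left(p,F \right)} = \frac{1}{657}$
$- \frac{267427}{W{\left(486,-183 \right)}} - \frac{377797}{411138} = - 267427 \frac{1}{\frac{1}{657}} - \frac{377797}{411138} = \left(-267427\right) 657 - \frac{53971}{58734} = -175699539 - \frac{53971}{58734} = - \frac{10319536777597}{58734}$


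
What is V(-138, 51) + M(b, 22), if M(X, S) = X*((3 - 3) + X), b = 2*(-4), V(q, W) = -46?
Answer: 18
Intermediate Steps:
b = -8
M(X, S) = X² (M(X, S) = X*(0 + X) = X*X = X²)
V(-138, 51) + M(b, 22) = -46 + (-8)² = -46 + 64 = 18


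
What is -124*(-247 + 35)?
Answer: 26288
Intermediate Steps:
-124*(-247 + 35) = -124*(-212) = 26288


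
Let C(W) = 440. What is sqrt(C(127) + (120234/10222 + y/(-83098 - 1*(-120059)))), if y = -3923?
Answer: 2*sqrt(4029462453044164326)/188907671 ≈ 21.252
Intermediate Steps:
sqrt(C(127) + (120234/10222 + y/(-83098 - 1*(-120059)))) = sqrt(440 + (120234/10222 - 3923/(-83098 - 1*(-120059)))) = sqrt(440 + (120234*(1/10222) - 3923/(-83098 + 120059))) = sqrt(440 + (60117/5111 - 3923/36961)) = sqrt(440 + 2201933984/188907671) = sqrt(85321309224/188907671) = 2*sqrt(4029462453044164326)/188907671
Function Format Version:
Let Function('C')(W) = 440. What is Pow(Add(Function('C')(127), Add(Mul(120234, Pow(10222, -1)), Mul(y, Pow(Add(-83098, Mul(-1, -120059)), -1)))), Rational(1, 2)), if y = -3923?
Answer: Mul(Rational(2, 188907671), Pow(4029462453044164326, Rational(1, 2))) ≈ 21.252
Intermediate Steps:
Pow(Add(Function('C')(127), Add(Mul(120234, Pow(10222, -1)), Mul(y, Pow(Add(-83098, Mul(-1, -120059)), -1)))), Rational(1, 2)) = Pow(Add(440, Add(Mul(120234, Pow(10222, -1)), Mul(-3923, Pow(Add(-83098, Mul(-1, -120059)), -1)))), Rational(1, 2)) = Pow(Add(440, Add(Mul(120234, Rational(1, 10222)), Mul(-3923, Pow(Add(-83098, 120059), -1)))), Rational(1, 2)) = Pow(Add(440, Add(Rational(60117, 5111), Mul(-3923, Pow(36961, -1)))), Rational(1, 2)) = Pow(Add(440, Add(Rational(60117, 5111), Mul(-3923, Rational(1, 36961)))), Rational(1, 2)) = Pow(Add(440, Add(Rational(60117, 5111), Rational(-3923, 36961))), Rational(1, 2)) = Pow(Add(440, Rational(2201933984, 188907671)), Rational(1, 2)) = Pow(Rational(85321309224, 188907671), Rational(1, 2)) = Mul(Rational(2, 188907671), Pow(4029462453044164326, Rational(1, 2)))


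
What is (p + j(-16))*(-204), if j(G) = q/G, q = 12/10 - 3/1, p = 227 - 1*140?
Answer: -355419/20 ≈ -17771.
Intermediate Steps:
p = 87 (p = 227 - 140 = 87)
q = -9/5 (q = 12*(1/10) - 3*1 = 6/5 - 3 = -9/5 ≈ -1.8000)
j(G) = -9/(5*G)
(p + j(-16))*(-204) = (87 - 9/5/(-16))*(-204) = (87 - 9/5*(-1/16))*(-204) = (87 + 9/80)*(-204) = (6969/80)*(-204) = -355419/20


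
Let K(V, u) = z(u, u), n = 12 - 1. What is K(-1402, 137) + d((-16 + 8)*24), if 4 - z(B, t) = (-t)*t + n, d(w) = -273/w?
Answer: 1200859/64 ≈ 18763.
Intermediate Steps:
n = 11
z(B, t) = -7 + t² (z(B, t) = 4 - ((-t)*t + 11) = 4 - (-t² + 11) = 4 - (11 - t²) = 4 + (-11 + t²) = -7 + t²)
K(V, u) = -7 + u²
K(-1402, 137) + d((-16 + 8)*24) = (-7 + 137²) - 273*1/(24*(-16 + 8)) = (-7 + 18769) - 273/((-8*24)) = 18762 - 273/(-192) = 18762 - 273*(-1/192) = 18762 + 91/64 = 1200859/64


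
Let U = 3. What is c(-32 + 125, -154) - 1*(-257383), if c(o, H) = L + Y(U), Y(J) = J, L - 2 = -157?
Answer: 257231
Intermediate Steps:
L = -155 (L = 2 - 157 = -155)
c(o, H) = -152 (c(o, H) = -155 + 3 = -152)
c(-32 + 125, -154) - 1*(-257383) = -152 - 1*(-257383) = -152 + 257383 = 257231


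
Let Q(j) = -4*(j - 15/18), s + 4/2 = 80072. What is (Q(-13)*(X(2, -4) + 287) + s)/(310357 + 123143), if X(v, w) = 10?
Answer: 8042/36125 ≈ 0.22262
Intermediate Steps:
s = 80070 (s = -2 + 80072 = 80070)
Q(j) = 10/3 - 4*j (Q(j) = -4*(j - 15*1/18) = -4*(j - 5/6) = -4*(-5/6 + j) = 10/3 - 4*j)
(Q(-13)*(X(2, -4) + 287) + s)/(310357 + 123143) = ((10/3 - 4*(-13))*(10 + 287) + 80070)/(310357 + 123143) = ((10/3 + 52)*297 + 80070)/433500 = ((166/3)*297 + 80070)*(1/433500) = (16434 + 80070)*(1/433500) = 96504*(1/433500) = 8042/36125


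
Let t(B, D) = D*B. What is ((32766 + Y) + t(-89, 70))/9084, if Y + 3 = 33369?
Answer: 29951/4542 ≈ 6.5942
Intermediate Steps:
Y = 33366 (Y = -3 + 33369 = 33366)
t(B, D) = B*D
((32766 + Y) + t(-89, 70))/9084 = ((32766 + 33366) - 89*70)/9084 = (66132 - 6230)*(1/9084) = 59902*(1/9084) = 29951/4542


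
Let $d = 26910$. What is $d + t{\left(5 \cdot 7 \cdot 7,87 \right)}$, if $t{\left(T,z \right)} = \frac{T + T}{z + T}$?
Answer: $\frac{4467305}{166} \approx 26911.0$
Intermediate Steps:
$t{\left(T,z \right)} = \frac{2 T}{T + z}$
$d + t{\left(5 \cdot 7 \cdot 7,87 \right)} = 26910 + \frac{2 \cdot 5 \cdot 7 \cdot 7}{5 \cdot 7 \cdot 7 + 87} = 26910 + \frac{2 \cdot 35 \cdot 7}{35 \cdot 7 + 87} = 26910 + 2 \cdot 245 \frac{1}{245 + 87} = 26910 + 2 \cdot 245 \cdot \frac{1}{332} = 26910 + \frac{245}{166} = \frac{4467305}{166}$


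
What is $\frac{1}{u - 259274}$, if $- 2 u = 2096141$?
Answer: $- \frac{2}{2614689} \approx -7.6491 \cdot 10^{-7}$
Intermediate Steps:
$u = - \frac{2096141}{2}$ ($u = \left(- \frac{1}{2}\right) 2096141 = - \frac{2096141}{2} \approx -1.0481 \cdot 10^{6}$)
$\frac{1}{u - 259274} = \frac{1}{- \frac{2096141}{2} - 259274} = \frac{1}{- \frac{2614689}{2}} = - \frac{2}{2614689}$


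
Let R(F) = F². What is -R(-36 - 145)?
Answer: -32761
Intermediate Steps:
-R(-36 - 145) = -(-36 - 145)² = -1*(-181)² = -1*32761 = -32761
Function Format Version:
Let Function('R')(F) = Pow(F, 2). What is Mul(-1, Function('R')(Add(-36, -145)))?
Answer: -32761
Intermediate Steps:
Mul(-1, Function('R')(Add(-36, -145))) = Mul(-1, Pow(Add(-36, -145), 2)) = Mul(-1, Pow(-181, 2)) = Mul(-1, 32761) = -32761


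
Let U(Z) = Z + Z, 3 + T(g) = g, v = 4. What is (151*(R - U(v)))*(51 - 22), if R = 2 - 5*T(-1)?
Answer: 61306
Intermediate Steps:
T(g) = -3 + g
R = 22 (R = 2 - 5*(-3 - 1) = 2 - 5*(-4) = 2 + 20 = 22)
U(Z) = 2*Z
(151*(R - U(v)))*(51 - 22) = (151*(22 - 2*4))*(51 - 22) = (151*(22 - 1*8))*29 = (151*(22 - 8))*29 = (151*14)*29 = 2114*29 = 61306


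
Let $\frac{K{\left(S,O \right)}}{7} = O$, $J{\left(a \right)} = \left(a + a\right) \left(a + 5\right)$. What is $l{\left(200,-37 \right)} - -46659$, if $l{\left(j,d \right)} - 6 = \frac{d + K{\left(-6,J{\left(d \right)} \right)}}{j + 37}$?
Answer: $\frac{3692048}{79} \approx 46735.0$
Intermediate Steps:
$J{\left(a \right)} = 2 a \left(5 + a\right)$
$K{\left(S,O \right)} = 7 O$
$l{\left(j,d \right)} = 6 + \frac{d + 14 d \left(5 + d\right)}{37 + j}$ ($l{\left(j,d \right)} = 6 + \frac{d + 7 \cdot 2 d \left(5 + d\right)}{j + 37} = 6 + \frac{d + 14 d \left(5 + d\right)}{37 + j}$)
$l{\left(200,-37 \right)} - -46659 = \frac{222 - 37 + 6 \cdot 200 + 14 \left(-37\right) \left(5 - 37\right)}{37 + 200} - -46659 = \frac{222 - 37 + 1200 + 14 \left(-37\right) \left(-32\right)}{237} + 46659 = \frac{222 - 37 + 1200 + 16576}{237} + 46659 = \frac{1}{237} \cdot 17961 + 46659 = \frac{5987}{79} + 46659 = \frac{3692048}{79}$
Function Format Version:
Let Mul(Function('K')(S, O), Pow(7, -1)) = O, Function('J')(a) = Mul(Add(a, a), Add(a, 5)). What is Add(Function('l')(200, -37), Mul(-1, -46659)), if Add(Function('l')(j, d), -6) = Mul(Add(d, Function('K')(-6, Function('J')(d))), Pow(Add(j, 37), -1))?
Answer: Rational(3692048, 79) ≈ 46735.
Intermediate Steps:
Function('J')(a) = Mul(2, a, Add(5, a)) (Function('J')(a) = Mul(Mul(2, a), Add(5, a)) = Mul(2, a, Add(5, a)))
Function('K')(S, O) = Mul(7, O)
Function('l')(j, d) = Add(6, Mul(Pow(Add(37, j), -1), Add(d, Mul(14, d, Add(5, d))))) (Function('l')(j, d) = Add(6, Mul(Add(d, Mul(7, Mul(2, d, Add(5, d)))), Pow(Add(j, 37), -1))) = Add(6, Mul(Add(d, Mul(14, d, Add(5, d))), Pow(Add(37, j), -1))) = Add(6, Mul(Pow(Add(37, j), -1), Add(d, Mul(14, d, Add(5, d))))))
Add(Function('l')(200, -37), Mul(-1, -46659)) = Add(Mul(Pow(Add(37, 200), -1), Add(222, -37, Mul(6, 200), Mul(14, -37, Add(5, -37)))), Mul(-1, -46659)) = Add(Mul(Pow(237, -1), Add(222, -37, 1200, Mul(14, -37, -32))), 46659) = Add(Mul(Rational(1, 237), Add(222, -37, 1200, 16576)), 46659) = Add(Mul(Rational(1, 237), 17961), 46659) = Add(Rational(5987, 79), 46659) = Rational(3692048, 79)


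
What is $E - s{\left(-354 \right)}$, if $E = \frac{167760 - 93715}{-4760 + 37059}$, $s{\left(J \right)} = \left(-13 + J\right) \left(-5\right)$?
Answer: $- \frac{59194620}{32299} \approx -1832.7$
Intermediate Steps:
$s{\left(J \right)} = 65 - 5 J$
$E = \frac{74045}{32299} \approx 2.2925$
$E - s{\left(-354 \right)} = \frac{74045}{32299} - \left(65 - -1770\right) = \frac{74045}{32299} - \left(65 + 1770\right) = \frac{74045}{32299} - 1835 = - \frac{59194620}{32299}$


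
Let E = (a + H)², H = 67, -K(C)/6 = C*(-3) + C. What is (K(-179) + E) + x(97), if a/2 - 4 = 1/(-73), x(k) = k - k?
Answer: 18507037/5329 ≈ 3472.9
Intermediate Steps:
K(C) = 12*C (K(C) = -6*(C*(-3) + C) = -6*(-3*C + C) = -(-12)*C = 12*C)
x(k) = 0
a = 582/73 (a = 8 + 2/(-73) = 8 + 2*(-1/73) = 8 - 2/73 = 582/73 ≈ 7.9726)
E = 29953729/5329 (E = (582/73 + 67)² = (5473/73)² = 29953729/5329 ≈ 5620.9)
(K(-179) + E) + x(97) = (12*(-179) + 29953729/5329) + 0 = (-2148 + 29953729/5329) + 0 = 18507037/5329 + 0 = 18507037/5329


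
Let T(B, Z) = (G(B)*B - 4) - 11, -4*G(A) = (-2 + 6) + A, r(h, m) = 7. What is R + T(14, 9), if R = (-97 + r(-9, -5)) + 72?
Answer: -96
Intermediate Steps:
G(A) = -1 - A/4 (G(A) = -((-2 + 6) + A)/4 = -(4 + A)/4 = -1 - A/4)
T(B, Z) = -15 + B*(-1 - B/4) (T(B, Z) = ((-1 - B/4)*B - 4) - 11 = (B*(-1 - B/4) - 4) - 11 = (-4 + B*(-1 - B/4)) - 11 = -15 + B*(-1 - B/4))
R = -18 (R = (-97 + 7) + 72 = -90 + 72 = -18)
R + T(14, 9) = -18 + (-15 - 1/4*14*(4 + 14)) = -18 + (-15 - 1/4*14*18) = -18 + (-15 - 63) = -18 - 78 = -96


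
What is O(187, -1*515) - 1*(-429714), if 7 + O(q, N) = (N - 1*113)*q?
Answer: 312271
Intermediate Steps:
O(q, N) = -7 + q*(-113 + N) (O(q, N) = -7 + (N - 1*113)*q = -7 + (N - 113)*q = -7 + (-113 + N)*q = -7 + q*(-113 + N))
O(187, -1*515) - 1*(-429714) = (-7 - 113*187 - 1*515*187) - 1*(-429714) = (-7 - 21131 - 515*187) + 429714 = (-7 - 21131 - 96305) + 429714 = -117443 + 429714 = 312271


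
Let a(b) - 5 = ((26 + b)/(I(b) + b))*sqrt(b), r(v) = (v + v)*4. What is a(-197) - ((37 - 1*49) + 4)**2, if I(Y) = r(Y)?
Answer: -59 + 19*I*sqrt(197)/197 ≈ -59.0 + 1.3537*I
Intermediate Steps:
r(v) = 8*v (r(v) = (2*v)*4 = 8*v)
I(Y) = 8*Y
a(b) = 5 + (26 + b)/(9*sqrt(b)) (a(b) = 5 + ((26 + b)/(8*b + b))*sqrt(b) = 5 + ((26 + b)/((9*b)))*sqrt(b) = 5 + ((26 + b)*(1/(9*b)))*sqrt(b) = 5 + ((26 + b)/(9*b))*sqrt(b) = 5 + (26 + b)/(9*sqrt(b)))
a(-197) - ((37 - 1*49) + 4)**2 = (26 - 197 + 45*sqrt(-197))/(9*sqrt(-197)) - ((37 - 1*49) + 4)**2 = (-I*sqrt(197)/197)*(26 - 197 + 45*(I*sqrt(197)))/9 - ((37 - 49) + 4)**2 = (-I*sqrt(197)/197)*(26 - 197 + 45*I*sqrt(197))/9 - (-12 + 4)**2 = (-I*sqrt(197)/197)*(-171 + 45*I*sqrt(197))/9 - 1*(-8)**2 = -I*sqrt(197)*(-171 + 45*I*sqrt(197))/1773 - 1*64 = -I*sqrt(197)*(-171 + 45*I*sqrt(197))/1773 - 64 = -64 - I*sqrt(197)*(-171 + 45*I*sqrt(197))/1773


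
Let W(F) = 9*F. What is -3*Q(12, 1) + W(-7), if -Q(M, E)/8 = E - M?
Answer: -327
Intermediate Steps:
Q(M, E) = -8*E + 8*M (Q(M, E) = -8*(E - M) = -8*E + 8*M)
-3*Q(12, 1) + W(-7) = -3*(-8*1 + 8*12) + 9*(-7) = -3*(-8 + 96) - 63 = -3*88 - 63 = -264 - 63 = -327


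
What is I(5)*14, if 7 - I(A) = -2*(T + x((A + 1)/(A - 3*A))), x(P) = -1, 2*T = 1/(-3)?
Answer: 196/3 ≈ 65.333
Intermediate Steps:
T = -⅙ (T = (½)/(-3) = (½)*(-⅓) = -⅙ ≈ -0.16667)
I(A) = 14/3 (I(A) = 7 - (-2)*(-⅙ - 1) = 7 - (-2)*(-7)/6 = 7 - 1*7/3 = 7 - 7/3 = 14/3)
I(5)*14 = (14/3)*14 = 196/3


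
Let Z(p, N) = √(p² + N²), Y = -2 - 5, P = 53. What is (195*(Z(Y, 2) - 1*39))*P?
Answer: -403065 + 10335*√53 ≈ -3.2783e+5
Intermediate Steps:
Y = -7
Z(p, N) = √(N² + p²)
(195*(Z(Y, 2) - 1*39))*P = (195*(√(2² + (-7)²) - 1*39))*53 = (195*(√(4 + 49) - 39))*53 = (195*(√53 - 39))*53 = (195*(-39 + √53))*53 = (-7605 + 195*√53)*53 = -403065 + 10335*√53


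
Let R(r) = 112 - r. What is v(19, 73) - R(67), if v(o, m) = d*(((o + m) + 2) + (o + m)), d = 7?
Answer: 1257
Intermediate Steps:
v(o, m) = 14 + 14*m + 14*o (v(o, m) = 7*(((o + m) + 2) + (o + m)) = 7*(((m + o) + 2) + (m + o)) = 7*((2 + m + o) + (m + o)) = 7*(2 + 2*m + 2*o) = 14 + 14*m + 14*o)
v(19, 73) - R(67) = (14 + 14*73 + 14*19) - (112 - 1*67) = (14 + 1022 + 266) - (112 - 67) = 1302 - 1*45 = 1302 - 45 = 1257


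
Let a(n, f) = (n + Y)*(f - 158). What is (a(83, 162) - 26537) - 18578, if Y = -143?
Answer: -45355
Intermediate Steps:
a(n, f) = (-158 + f)*(-143 + n) (a(n, f) = (n - 143)*(f - 158) = (-143 + n)*(-158 + f) = (-158 + f)*(-143 + n))
(a(83, 162) - 26537) - 18578 = ((22594 - 158*83 - 143*162 + 162*83) - 26537) - 18578 = ((22594 - 13114 - 23166 + 13446) - 26537) - 18578 = (-240 - 26537) - 18578 = -26777 - 18578 = -45355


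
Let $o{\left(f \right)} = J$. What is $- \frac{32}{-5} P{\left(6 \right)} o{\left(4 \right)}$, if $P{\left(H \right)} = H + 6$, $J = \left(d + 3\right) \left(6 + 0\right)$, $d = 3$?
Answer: $\frac{13824}{5} \approx 2764.8$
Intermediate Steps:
$J = 36$ ($J = \left(3 + 3\right) \left(6 + 0\right) = 6 \cdot 6 = 36$)
$o{\left(f \right)} = 36$
$P{\left(H \right)} = 6 + H$
$- \frac{32}{-5} P{\left(6 \right)} o{\left(4 \right)} = - \frac{32}{-5} \left(6 + 6\right) 36 = \left(-32\right) \left(- \frac{1}{5}\right) 12 \cdot 36 = \frac{32}{5} \cdot 12 \cdot 36 = \frac{384}{5} \cdot 36 = \frac{13824}{5}$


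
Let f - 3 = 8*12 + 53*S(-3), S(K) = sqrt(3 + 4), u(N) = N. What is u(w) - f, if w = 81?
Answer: -18 - 53*sqrt(7) ≈ -158.22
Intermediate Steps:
S(K) = sqrt(7)
f = 99 + 53*sqrt(7) (f = 3 + (8*12 + 53*sqrt(7)) = 3 + (96 + 53*sqrt(7)) = 99 + 53*sqrt(7) ≈ 239.22)
u(w) - f = 81 - (99 + 53*sqrt(7)) = 81 + (-99 - 53*sqrt(7)) = -18 - 53*sqrt(7)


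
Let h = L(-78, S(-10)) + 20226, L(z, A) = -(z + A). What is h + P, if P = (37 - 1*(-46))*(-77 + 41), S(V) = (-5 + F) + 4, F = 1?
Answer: 17316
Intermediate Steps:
S(V) = 0 (S(V) = (-5 + 1) + 4 = -4 + 4 = 0)
L(z, A) = -A - z (L(z, A) = -(A + z) = -A - z)
h = 20304 (h = (-1*0 - 1*(-78)) + 20226 = (0 + 78) + 20226 = 78 + 20226 = 20304)
P = -2988 (P = (37 + 46)*(-36) = 83*(-36) = -2988)
h + P = 20304 - 2988 = 17316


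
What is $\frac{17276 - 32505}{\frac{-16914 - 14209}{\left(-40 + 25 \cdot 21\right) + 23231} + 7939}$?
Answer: $- \frac{361170964}{188250201} \approx -1.9186$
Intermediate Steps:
$\frac{17276 - 32505}{\frac{-16914 - 14209}{\left(-40 + 25 \cdot 21\right) + 23231} + 7939} = - \frac{15229}{- \frac{31123}{\left(-40 + 525\right) + 23231} + 7939} = - \frac{15229}{- \frac{31123}{485 + 23231} + 7939} = - \frac{15229}{- \frac{31123}{23716} + 7939} = - \frac{15229}{\frac{188250201}{23716}} = \left(-15229\right) \frac{23716}{188250201} = - \frac{361170964}{188250201}$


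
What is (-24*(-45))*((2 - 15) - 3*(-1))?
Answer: -10800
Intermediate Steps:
(-24*(-45))*((2 - 15) - 3*(-1)) = 1080*(-13 + 3) = 1080*(-10) = -10800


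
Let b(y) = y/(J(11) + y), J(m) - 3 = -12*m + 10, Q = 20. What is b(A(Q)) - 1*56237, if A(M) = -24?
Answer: -8041867/143 ≈ -56237.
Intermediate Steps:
J(m) = 13 - 12*m (J(m) = 3 + (-12*m + 10) = 3 + (10 - 12*m) = 13 - 12*m)
b(y) = y/(-119 + y) (b(y) = y/((13 - 12*11) + y) = y/((13 - 132) + y) = y/(-119 + y))
b(A(Q)) - 1*56237 = -24/(-119 - 24) - 1*56237 = -24/(-143) - 56237 = -24*(-1/143) - 56237 = 24/143 - 56237 = -8041867/143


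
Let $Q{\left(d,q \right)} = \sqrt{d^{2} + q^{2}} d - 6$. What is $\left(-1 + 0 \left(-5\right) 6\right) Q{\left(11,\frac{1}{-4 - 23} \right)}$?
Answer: $6 - \frac{11 \sqrt{88210}}{27} \approx -115.0$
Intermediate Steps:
$Q{\left(d,q \right)} = -6 + d \sqrt{d^{2} + q^{2}}$ ($Q{\left(d,q \right)} = d \sqrt{d^{2} + q^{2}} - 6 = -6 + d \sqrt{d^{2} + q^{2}}$)
$\left(-1 + 0 \left(-5\right) 6\right) Q{\left(11,\frac{1}{-4 - 23} \right)} = \left(-1 + 0 \left(-5\right) 6\right) \left(-6 + 11 \sqrt{11^{2} + \left(\frac{1}{-4 - 23}\right)^{2}}\right) = \left(-1 + 0 \cdot 6\right) \left(-6 + 11 \sqrt{121 + \left(\frac{1}{-27}\right)^{2}}\right) = \left(-1 + 0\right) \left(-6 + 11 \sqrt{121 + \left(- \frac{1}{27}\right)^{2}}\right) = - (-6 + 11 \sqrt{121 + \frac{1}{729}}) = - (-6 + 11 \sqrt{\frac{88210}{729}}) = - (-6 + 11 \frac{\sqrt{88210}}{27}) = - (-6 + \frac{11 \sqrt{88210}}{27}) = 6 - \frac{11 \sqrt{88210}}{27}$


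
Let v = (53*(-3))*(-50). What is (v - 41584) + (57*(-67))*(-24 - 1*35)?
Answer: 191687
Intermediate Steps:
v = 7950 (v = -159*(-50) = 7950)
(v - 41584) + (57*(-67))*(-24 - 1*35) = (7950 - 41584) + (57*(-67))*(-24 - 1*35) = -33634 - 3819*(-24 - 35) = -33634 - 3819*(-59) = -33634 + 225321 = 191687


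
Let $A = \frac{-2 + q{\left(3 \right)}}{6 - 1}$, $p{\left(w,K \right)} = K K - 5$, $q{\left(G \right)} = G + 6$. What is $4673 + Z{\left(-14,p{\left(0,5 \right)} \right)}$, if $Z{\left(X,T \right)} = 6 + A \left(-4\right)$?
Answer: $\frac{23367}{5} \approx 4673.4$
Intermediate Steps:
$q{\left(G \right)} = 6 + G$
$p{\left(w,K \right)} = -5 + K^{2}$ ($p{\left(w,K \right)} = K^{2} - 5 = -5 + K^{2}$)
$A = \frac{7}{5}$ ($A = \frac{-2 + \left(6 + 3\right)}{6 - 1} = \frac{-2 + 9}{5} = 7 \cdot \frac{1}{5} = \frac{7}{5} \approx 1.4$)
$Z{\left(X,T \right)} = \frac{2}{5}$ ($Z{\left(X,T \right)} = 6 + \frac{7}{5} \left(-4\right) = 6 - \frac{28}{5} = \frac{2}{5}$)
$4673 + Z{\left(-14,p{\left(0,5 \right)} \right)} = 4673 + \frac{2}{5} = \frac{23367}{5}$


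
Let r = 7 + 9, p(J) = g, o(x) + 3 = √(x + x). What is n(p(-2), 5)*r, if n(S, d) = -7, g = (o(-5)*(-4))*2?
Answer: -112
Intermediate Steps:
o(x) = -3 + √2*√x (o(x) = -3 + √(x + x) = -3 + √(2*x) = -3 + √2*√x)
g = 24 - 8*I*√10 (g = ((-3 + √2*√(-5))*(-4))*2 = ((-3 + √2*(I*√5))*(-4))*2 = ((-3 + I*√10)*(-4))*2 = (12 - 4*I*√10)*2 = 24 - 8*I*√10 ≈ 24.0 - 25.298*I)
p(J) = 24 - 8*I*√10
r = 16
n(p(-2), 5)*r = -7*16 = -112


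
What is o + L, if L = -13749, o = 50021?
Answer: 36272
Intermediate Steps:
o + L = 50021 - 13749 = 36272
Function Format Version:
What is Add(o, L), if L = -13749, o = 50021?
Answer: 36272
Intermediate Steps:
Add(o, L) = Add(50021, -13749) = 36272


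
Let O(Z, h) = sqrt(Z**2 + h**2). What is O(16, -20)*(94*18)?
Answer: 6768*sqrt(41) ≈ 43336.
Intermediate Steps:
O(16, -20)*(94*18) = sqrt(16**2 + (-20)**2)*(94*18) = sqrt(256 + 400)*1692 = sqrt(656)*1692 = (4*sqrt(41))*1692 = 6768*sqrt(41)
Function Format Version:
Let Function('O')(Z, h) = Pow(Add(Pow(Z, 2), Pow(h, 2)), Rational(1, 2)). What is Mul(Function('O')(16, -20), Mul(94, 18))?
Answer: Mul(6768, Pow(41, Rational(1, 2))) ≈ 43336.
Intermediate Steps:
Mul(Function('O')(16, -20), Mul(94, 18)) = Mul(Pow(Add(Pow(16, 2), Pow(-20, 2)), Rational(1, 2)), Mul(94, 18)) = Mul(Pow(Add(256, 400), Rational(1, 2)), 1692) = Mul(Pow(656, Rational(1, 2)), 1692) = Mul(Mul(4, Pow(41, Rational(1, 2))), 1692) = Mul(6768, Pow(41, Rational(1, 2)))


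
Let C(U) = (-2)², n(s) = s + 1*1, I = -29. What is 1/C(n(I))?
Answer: ¼ ≈ 0.25000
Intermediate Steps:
n(s) = 1 + s (n(s) = s + 1 = 1 + s)
C(U) = 4
1/C(n(I)) = 1/4 = ¼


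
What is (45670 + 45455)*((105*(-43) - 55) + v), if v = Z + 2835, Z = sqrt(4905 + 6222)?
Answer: -158101875 + 91125*sqrt(11127) ≈ -1.4849e+8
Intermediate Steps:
Z = sqrt(11127) ≈ 105.48
v = 2835 + sqrt(11127) (v = sqrt(11127) + 2835 = 2835 + sqrt(11127) ≈ 2940.5)
(45670 + 45455)*((105*(-43) - 55) + v) = (45670 + 45455)*((105*(-43) - 55) + (2835 + sqrt(11127))) = 91125*((-4515 - 55) + (2835 + sqrt(11127))) = 91125*(-4570 + (2835 + sqrt(11127))) = 91125*(-1735 + sqrt(11127)) = -158101875 + 91125*sqrt(11127)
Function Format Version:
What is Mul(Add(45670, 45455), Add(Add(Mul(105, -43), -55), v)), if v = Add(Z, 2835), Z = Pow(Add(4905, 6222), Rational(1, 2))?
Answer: Add(-158101875, Mul(91125, Pow(11127, Rational(1, 2)))) ≈ -1.4849e+8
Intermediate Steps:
Z = Pow(11127, Rational(1, 2)) ≈ 105.48
v = Add(2835, Pow(11127, Rational(1, 2))) (v = Add(Pow(11127, Rational(1, 2)), 2835) = Add(2835, Pow(11127, Rational(1, 2))) ≈ 2940.5)
Mul(Add(45670, 45455), Add(Add(Mul(105, -43), -55), v)) = Mul(Add(45670, 45455), Add(Add(Mul(105, -43), -55), Add(2835, Pow(11127, Rational(1, 2))))) = Mul(91125, Add(Add(-4515, -55), Add(2835, Pow(11127, Rational(1, 2))))) = Mul(91125, Add(-4570, Add(2835, Pow(11127, Rational(1, 2))))) = Mul(91125, Add(-1735, Pow(11127, Rational(1, 2)))) = Add(-158101875, Mul(91125, Pow(11127, Rational(1, 2))))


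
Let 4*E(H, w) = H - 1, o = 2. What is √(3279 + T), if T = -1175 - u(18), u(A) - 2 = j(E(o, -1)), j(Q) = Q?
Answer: √8407/2 ≈ 45.845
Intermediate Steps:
E(H, w) = -¼ + H/4 (E(H, w) = (H - 1)/4 = (-1 + H)/4 = -¼ + H/4)
u(A) = 9/4 (u(A) = 2 + (-¼ + (¼)*2) = 2 + (-¼ + ½) = 2 + ¼ = 9/4)
T = -4709/4 (T = -1175 - 1*9/4 = -1175 - 9/4 = -4709/4 ≈ -1177.3)
√(3279 + T) = √(3279 - 4709/4) = √(8407/4) = √8407/2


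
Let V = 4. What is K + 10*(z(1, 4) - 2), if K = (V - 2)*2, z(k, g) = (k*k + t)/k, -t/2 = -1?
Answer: 14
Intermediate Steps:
t = 2 (t = -2*(-1) = 2)
z(k, g) = (2 + k²)/k (z(k, g) = (k*k + 2)/k = (k² + 2)/k = (2 + k²)/k)
K = 4 (K = (4 - 2)*2 = 2*2 = 4)
K + 10*(z(1, 4) - 2) = 4 + 10*((1 + 2/1) - 2) = 4 + 10*((1 + 2*1) - 2) = 4 + 10*((1 + 2) - 2) = 4 + 10*(3 - 2) = 4 + 10*1 = 4 + 10 = 14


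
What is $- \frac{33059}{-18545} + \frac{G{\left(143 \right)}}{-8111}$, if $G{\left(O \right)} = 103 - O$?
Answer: $\frac{268883349}{150418495} \approx 1.7876$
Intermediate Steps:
$- \frac{33059}{-18545} + \frac{G{\left(143 \right)}}{-8111} = - \frac{33059}{-18545} + \frac{103 - 143}{-8111} = \left(-33059\right) \left(- \frac{1}{18545}\right) + \left(103 - 143\right) \left(- \frac{1}{8111}\right) = \frac{33059}{18545} - - \frac{40}{8111} = \frac{33059}{18545} + \frac{40}{8111} = \frac{268883349}{150418495}$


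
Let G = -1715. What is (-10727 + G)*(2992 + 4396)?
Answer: -91921496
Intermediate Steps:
(-10727 + G)*(2992 + 4396) = (-10727 - 1715)*(2992 + 4396) = -12442*7388 = -91921496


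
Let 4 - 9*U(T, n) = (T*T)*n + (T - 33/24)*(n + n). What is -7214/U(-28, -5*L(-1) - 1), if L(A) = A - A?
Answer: -259704/2917 ≈ -89.031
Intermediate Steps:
L(A) = 0
U(T, n) = 4/9 - 2*n*(-11/8 + T)/9 - n*T²/9 (U(T, n) = 4/9 - ((T*T)*n + (T - 33/24)*(n + n))/9 = 4/9 - (T²*n + (T - 33*1/24)*(2*n))/9 = 4/9 - (n*T² + (T - 11/8)*(2*n))/9 = 4/9 - (n*T² + (-11/8 + T)*(2*n))/9 = 4/9 - (n*T² + 2*n*(-11/8 + T))/9 = 4/9 + (-2*n*(-11/8 + T)/9 - n*T²/9) = 4/9 - 2*n*(-11/8 + T)/9 - n*T²/9)
-7214/U(-28, -5*L(-1) - 1) = -7214/(4/9 + 11*(-5*0 - 1)/36 - 2/9*(-28)*(-5*0 - 1) - ⅑*(-5*0 - 1)*(-28)²) = -7214/(4/9 + 11*(0 - 1)/36 - 2/9*(-28)*(0 - 1) - ⅑*(0 - 1)*784) = -7214/(4/9 + (11/36)*(-1) - 2/9*(-28)*(-1) - ⅑*(-1)*784) = -7214/(4/9 - 11/36 - 56/9 + 784/9) = -7214/2917/36 = -7214*36/2917 = -259704/2917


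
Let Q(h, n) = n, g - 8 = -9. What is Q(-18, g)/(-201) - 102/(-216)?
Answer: 1151/2412 ≈ 0.47720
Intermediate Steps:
g = -1 (g = 8 - 9 = -1)
Q(-18, g)/(-201) - 102/(-216) = -1/(-201) - 102/(-216) = -1*(-1/201) - 102*(-1/216) = 1/201 + 17/36 = 1151/2412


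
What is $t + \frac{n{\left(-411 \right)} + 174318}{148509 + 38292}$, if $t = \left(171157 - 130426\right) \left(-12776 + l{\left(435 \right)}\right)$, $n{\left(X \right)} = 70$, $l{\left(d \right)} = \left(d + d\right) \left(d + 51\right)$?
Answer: $\frac{3119857305911752}{186801} \approx 1.6702 \cdot 10^{10}$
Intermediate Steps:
$l{\left(d \right)} = 2 d \left(51 + d\right)$
$t = 16701502164$ ($t = \left(171157 - 130426\right) \left(-12776 + 2 \cdot 435 \left(51 + 435\right)\right) = 40731 \left(-12776 + 2 \cdot 435 \cdot 486\right) = 40731 \left(-12776 + 422820\right) = 40731 \cdot 410044 = 16701502164$)
$t + \frac{n{\left(-411 \right)} + 174318}{148509 + 38292} = 16701502164 + \frac{70 + 174318}{148509 + 38292} = 16701502164 + \frac{174388}{186801} = \frac{3119857305911752}{186801}$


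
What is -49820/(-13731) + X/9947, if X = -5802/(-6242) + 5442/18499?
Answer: 28612287955227871/7885628372570403 ≈ 3.6284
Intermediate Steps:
X = 70650081/57735379 (X = -5802*(-1/6242) + 5442*(1/18499) = 2901/3121 + 5442/18499 = 70650081/57735379 ≈ 1.2237)
-49820/(-13731) + X/9947 = -49820/(-13731) + (70650081/57735379)/9947 = -49820*(-1/13731) + (70650081/57735379)*(1/9947) = 49820/13731 + 70650081/574293814913 = 28612287955227871/7885628372570403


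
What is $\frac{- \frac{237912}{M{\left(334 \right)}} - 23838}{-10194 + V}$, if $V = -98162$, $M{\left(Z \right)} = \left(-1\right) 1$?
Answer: $- \frac{107037}{54178} \approx -1.9757$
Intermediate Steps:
$M{\left(Z \right)} = -1$
$\frac{- \frac{237912}{M{\left(334 \right)}} - 23838}{-10194 + V} = \frac{- \frac{237912}{-1} - 23838}{-10194 - 98162} = \frac{\left(-237912\right) \left(-1\right) - 23838}{-108356} = \left(237912 - 23838\right) \left(- \frac{1}{108356}\right) = 214074 \left(- \frac{1}{108356}\right) = - \frac{107037}{54178}$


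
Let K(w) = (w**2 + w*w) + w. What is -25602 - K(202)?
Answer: -107412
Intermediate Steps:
K(w) = w + 2*w**2 (K(w) = (w**2 + w**2) + w = 2*w**2 + w = w + 2*w**2)
-25602 - K(202) = -25602 - 202*(1 + 2*202) = -25602 - 202*(1 + 404) = -25602 - 202*405 = -25602 - 1*81810 = -25602 - 81810 = -107412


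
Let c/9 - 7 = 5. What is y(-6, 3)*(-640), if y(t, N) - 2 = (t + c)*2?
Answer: -131840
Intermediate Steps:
c = 108 (c = 63 + 9*5 = 63 + 45 = 108)
y(t, N) = 218 + 2*t (y(t, N) = 2 + (t + 108)*2 = 2 + (108 + t)*2 = 2 + (216 + 2*t) = 218 + 2*t)
y(-6, 3)*(-640) = (218 + 2*(-6))*(-640) = (218 - 12)*(-640) = 206*(-640) = -131840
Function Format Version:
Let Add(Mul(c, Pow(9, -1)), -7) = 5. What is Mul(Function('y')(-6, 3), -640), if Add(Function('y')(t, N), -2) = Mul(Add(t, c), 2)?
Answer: -131840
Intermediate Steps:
c = 108 (c = Add(63, Mul(9, 5)) = Add(63, 45) = 108)
Function('y')(t, N) = Add(218, Mul(2, t)) (Function('y')(t, N) = Add(2, Mul(Add(t, 108), 2)) = Add(2, Mul(Add(108, t), 2)) = Add(2, Add(216, Mul(2, t))) = Add(218, Mul(2, t)))
Mul(Function('y')(-6, 3), -640) = Mul(Add(218, Mul(2, -6)), -640) = Mul(Add(218, -12), -640) = Mul(206, -640) = -131840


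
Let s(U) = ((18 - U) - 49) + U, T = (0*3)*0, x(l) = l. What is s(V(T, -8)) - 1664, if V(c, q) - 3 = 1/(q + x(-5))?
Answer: -1695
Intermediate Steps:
T = 0 (T = 0*0 = 0)
V(c, q) = 3 + 1/(-5 + q) (V(c, q) = 3 + 1/(q - 5) = 3 + 1/(-5 + q))
s(U) = -31 (s(U) = (-31 - U) + U = -31)
s(V(T, -8)) - 1664 = -31 - 1664 = -1695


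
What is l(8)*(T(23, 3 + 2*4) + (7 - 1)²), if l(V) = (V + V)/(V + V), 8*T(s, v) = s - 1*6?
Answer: 305/8 ≈ 38.125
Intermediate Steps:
T(s, v) = -¾ + s/8 (T(s, v) = (s - 1*6)/8 = (s - 6)/8 = (-6 + s)/8 = -¾ + s/8)
l(V) = 1 (l(V) = (2*V)/((2*V)) = (2*V)*(1/(2*V)) = 1)
l(8)*(T(23, 3 + 2*4) + (7 - 1)²) = 1*((-¾ + (⅛)*23) + (7 - 1)²) = 1*((-¾ + 23/8) + 6²) = 1*(17/8 + 36) = 1*(305/8) = 305/8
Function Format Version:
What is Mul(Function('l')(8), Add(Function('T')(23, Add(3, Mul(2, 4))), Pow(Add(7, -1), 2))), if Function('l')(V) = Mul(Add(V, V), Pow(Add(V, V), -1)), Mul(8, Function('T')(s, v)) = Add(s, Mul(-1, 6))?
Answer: Rational(305, 8) ≈ 38.125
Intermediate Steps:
Function('T')(s, v) = Add(Rational(-3, 4), Mul(Rational(1, 8), s)) (Function('T')(s, v) = Mul(Rational(1, 8), Add(s, Mul(-1, 6))) = Mul(Rational(1, 8), Add(s, -6)) = Mul(Rational(1, 8), Add(-6, s)) = Add(Rational(-3, 4), Mul(Rational(1, 8), s)))
Function('l')(V) = 1 (Function('l')(V) = Mul(Mul(2, V), Pow(Mul(2, V), -1)) = Mul(Mul(2, V), Mul(Rational(1, 2), Pow(V, -1))) = 1)
Mul(Function('l')(8), Add(Function('T')(23, Add(3, Mul(2, 4))), Pow(Add(7, -1), 2))) = Mul(1, Add(Add(Rational(-3, 4), Mul(Rational(1, 8), 23)), Pow(Add(7, -1), 2))) = Mul(1, Add(Add(Rational(-3, 4), Rational(23, 8)), Pow(6, 2))) = Mul(1, Add(Rational(17, 8), 36)) = Mul(1, Rational(305, 8)) = Rational(305, 8)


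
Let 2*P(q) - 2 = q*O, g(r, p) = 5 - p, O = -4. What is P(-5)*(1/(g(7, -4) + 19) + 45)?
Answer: 13871/28 ≈ 495.39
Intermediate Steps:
P(q) = 1 - 2*q (P(q) = 1 + (q*(-4))/2 = 1 + (-4*q)/2 = 1 - 2*q)
P(-5)*(1/(g(7, -4) + 19) + 45) = (1 - 2*(-5))*(1/((5 - 1*(-4)) + 19) + 45) = (1 + 10)*(1/((5 + 4) + 19) + 45) = 11*(1/(9 + 19) + 45) = 11*(1/28 + 45) = 11*(1261/28) = 13871/28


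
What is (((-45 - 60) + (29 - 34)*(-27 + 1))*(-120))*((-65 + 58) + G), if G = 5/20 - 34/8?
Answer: 33000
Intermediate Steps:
G = -4 (G = 5*(1/20) - 34*⅛ = ¼ - 17/4 = -4)
(((-45 - 60) + (29 - 34)*(-27 + 1))*(-120))*((-65 + 58) + G) = (((-45 - 60) + (29 - 34)*(-27 + 1))*(-120))*((-65 + 58) - 4) = ((-105 - 5*(-26))*(-120))*(-7 - 4) = ((-105 + 130)*(-120))*(-11) = (25*(-120))*(-11) = -3000*(-11) = 33000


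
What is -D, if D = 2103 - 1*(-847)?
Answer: -2950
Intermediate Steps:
D = 2950 (D = 2103 + 847 = 2950)
-D = -1*2950 = -2950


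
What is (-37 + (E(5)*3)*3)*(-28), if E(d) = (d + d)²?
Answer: -24164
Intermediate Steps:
E(d) = 4*d² (E(d) = (2*d)² = 4*d²)
(-37 + (E(5)*3)*3)*(-28) = (-37 + ((4*5²)*3)*3)*(-28) = (-37 + ((4*25)*3)*3)*(-28) = (-37 + (100*3)*3)*(-28) = (-37 + 300*3)*(-28) = (-37 + 900)*(-28) = 863*(-28) = -24164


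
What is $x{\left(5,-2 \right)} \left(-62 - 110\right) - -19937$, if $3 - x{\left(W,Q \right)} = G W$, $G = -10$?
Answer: $10821$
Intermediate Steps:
$x{\left(W,Q \right)} = 3 + 10 W$ ($x{\left(W,Q \right)} = 3 - - 10 W = 3 + 10 W$)
$x{\left(5,-2 \right)} \left(-62 - 110\right) - -19937 = \left(3 + 10 \cdot 5\right) \left(-62 - 110\right) - -19937 = \left(3 + 50\right) \left(-172\right) + 19937 = 53 \left(-172\right) + 19937 = -9116 + 19937 = 10821$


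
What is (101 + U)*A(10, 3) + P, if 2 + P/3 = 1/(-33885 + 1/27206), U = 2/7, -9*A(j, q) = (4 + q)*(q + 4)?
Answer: -4625049159815/8296877781 ≈ -557.44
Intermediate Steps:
A(j, q) = -(4 + q)**2/9 (A(j, q) = -(4 + q)*(q + 4)/9 = -(4 + q)*(4 + q)/9 = -(4 + q)**2/9)
U = 2/7 (U = 2*(1/7) = 2/7 ≈ 0.28571)
P = -5531333472/921875309 (P = -6 + 3/(-33885 + 1/27206) = -6 + 3/(-921875309/27206) = -6 + 3*(-27206/921875309) = -6 - 81618/921875309 = -5531333472/921875309 ≈ -6.0001)
(101 + U)*A(10, 3) + P = (101 + 2/7)*(-(4 + 3)**2/9) - 5531333472/921875309 = 709*(-1/9*7**2)/7 - 5531333472/921875309 = 709*(-1/9*49)/7 - 5531333472/921875309 = (709/7)*(-49/9) - 5531333472/921875309 = -4963/9 - 5531333472/921875309 = -4625049159815/8296877781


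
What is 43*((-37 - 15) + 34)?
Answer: -774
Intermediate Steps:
43*((-37 - 15) + 34) = 43*(-52 + 34) = 43*(-18) = -774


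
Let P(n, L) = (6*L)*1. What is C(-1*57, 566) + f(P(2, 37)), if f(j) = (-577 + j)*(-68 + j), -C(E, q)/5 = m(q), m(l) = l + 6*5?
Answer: -57650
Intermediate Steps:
m(l) = 30 + l (m(l) = l + 30 = 30 + l)
C(E, q) = -150 - 5*q (C(E, q) = -5*(30 + q) = -150 - 5*q)
P(n, L) = 6*L
C(-1*57, 566) + f(P(2, 37)) = (-150 - 5*566) + (39236 + (6*37)² - 3870*37) = (-150 - 2830) + (39236 + 222² - 645*222) = -2980 + (39236 + 49284 - 143190) = -2980 - 54670 = -57650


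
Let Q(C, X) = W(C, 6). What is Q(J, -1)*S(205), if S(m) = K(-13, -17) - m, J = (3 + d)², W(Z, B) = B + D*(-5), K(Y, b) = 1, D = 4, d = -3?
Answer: 2856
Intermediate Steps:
W(Z, B) = -20 + B (W(Z, B) = B + 4*(-5) = B - 20 = -20 + B)
J = 0 (J = (3 - 3)² = 0² = 0)
Q(C, X) = -14 (Q(C, X) = -20 + 6 = -14)
S(m) = 1 - m
Q(J, -1)*S(205) = -14*(1 - 1*205) = -14*(1 - 205) = -14*(-204) = 2856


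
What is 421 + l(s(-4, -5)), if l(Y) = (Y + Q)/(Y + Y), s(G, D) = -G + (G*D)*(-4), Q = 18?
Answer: 32025/76 ≈ 421.38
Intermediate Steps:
s(G, D) = -G - 4*D*G (s(G, D) = -G + (D*G)*(-4) = -G - 4*D*G)
l(Y) = (18 + Y)/(2*Y) (l(Y) = (Y + 18)/(Y + Y) = (18 + Y)/((2*Y)) = (18 + Y)*(1/(2*Y)) = (18 + Y)/(2*Y))
421 + l(s(-4, -5)) = 421 + (18 - 1*(-4)*(1 + 4*(-5)))/(2*((-1*(-4)*(1 + 4*(-5))))) = 421 + (18 - 1*(-4)*(1 - 20))/(2*((-1*(-4)*(1 - 20)))) = 421 + (18 - 1*(-4)*(-19))/(2*((-1*(-4)*(-19)))) = 421 + (1/2)*(18 - 76)/(-76) = 421 + (1/2)*(-1/76)*(-58) = 421 + 29/76 = 32025/76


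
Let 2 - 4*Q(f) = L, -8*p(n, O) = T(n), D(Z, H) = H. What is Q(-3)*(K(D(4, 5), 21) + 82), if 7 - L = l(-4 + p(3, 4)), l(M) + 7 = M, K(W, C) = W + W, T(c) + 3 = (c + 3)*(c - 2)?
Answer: -3013/8 ≈ -376.63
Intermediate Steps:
T(c) = -3 + (-2 + c)*(3 + c) (T(c) = -3 + (c + 3)*(c - 2) = -3 + (3 + c)*(-2 + c) = -3 + (-2 + c)*(3 + c))
K(W, C) = 2*W
p(n, O) = 9/8 - n/8 - n**2/8 (p(n, O) = -(-9 + n + n**2)/8 = 9/8 - n/8 - n**2/8)
l(M) = -7 + M
L = 147/8 (L = 7 - (-7 + (-4 + (9/8 - 1/8*3 - 1/8*3**2))) = 7 - (-7 + (-4 + (9/8 - 3/8 - 1/8*9))) = 7 - (-7 + (-4 + (9/8 - 3/8 - 9/8))) = 7 - (-7 + (-4 - 3/8)) = 7 - (-7 - 35/8) = 7 - 1*(-91/8) = 7 + 91/8 = 147/8 ≈ 18.375)
Q(f) = -131/32 (Q(f) = 1/2 - 1/4*147/8 = 1/2 - 147/32 = -131/32)
Q(-3)*(K(D(4, 5), 21) + 82) = -131*(2*5 + 82)/32 = -131*(10 + 82)/32 = -131/32*92 = -3013/8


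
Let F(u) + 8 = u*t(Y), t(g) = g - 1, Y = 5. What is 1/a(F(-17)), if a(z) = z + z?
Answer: -1/152 ≈ -0.0065789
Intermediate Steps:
t(g) = -1 + g
F(u) = -8 + 4*u (F(u) = -8 + u*(-1 + 5) = -8 + u*4 = -8 + 4*u)
a(z) = 2*z
1/a(F(-17)) = 1/(2*(-8 + 4*(-17))) = 1/(2*(-8 - 68)) = 1/(2*(-76)) = 1/(-152) = -1/152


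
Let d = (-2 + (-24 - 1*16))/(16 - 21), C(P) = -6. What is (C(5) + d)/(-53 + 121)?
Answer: 3/85 ≈ 0.035294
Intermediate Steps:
d = 42/5 (d = (-2 + (-24 - 16))/(-5) = (-2 - 40)*(-⅕) = -42*(-⅕) = 42/5 ≈ 8.4000)
(C(5) + d)/(-53 + 121) = (-6 + 42/5)/(-53 + 121) = (12/5)/68 = (1/68)*(12/5) = 3/85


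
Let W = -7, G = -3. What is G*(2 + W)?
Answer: 15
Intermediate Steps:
G*(2 + W) = -3*(2 - 7) = -3*(-5) = 15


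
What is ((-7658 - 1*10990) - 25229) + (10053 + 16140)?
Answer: -17684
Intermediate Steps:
((-7658 - 1*10990) - 25229) + (10053 + 16140) = ((-7658 - 10990) - 25229) + 26193 = (-18648 - 25229) + 26193 = -43877 + 26193 = -17684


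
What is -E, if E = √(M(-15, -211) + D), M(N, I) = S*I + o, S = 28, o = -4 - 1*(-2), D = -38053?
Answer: -I*√43963 ≈ -209.67*I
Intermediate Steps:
o = -2 (o = -4 + 2 = -2)
M(N, I) = -2 + 28*I (M(N, I) = 28*I - 2 = -2 + 28*I)
E = I*√43963 (E = √((-2 + 28*(-211)) - 38053) = √((-2 - 5908) - 38053) = √(-5910 - 38053) = √(-43963) = I*√43963 ≈ 209.67*I)
-E = -I*√43963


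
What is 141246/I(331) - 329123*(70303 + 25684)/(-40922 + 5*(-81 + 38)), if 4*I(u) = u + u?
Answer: 10468417105135/13616347 ≈ 7.6881e+5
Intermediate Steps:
I(u) = u/2 (I(u) = (u + u)/4 = (2*u)/4 = u/2)
141246/I(331) - 329123*(70303 + 25684)/(-40922 + 5*(-81 + 38)) = 141246/(((½)*331)) - 329123*(70303 + 25684)/(-40922 + 5*(-81 + 38)) = 141246/(331/2) - 329123*95987/(-40922 + 5*(-43)) = 141246*(2/331) - 329123*95987/(-40922 - 215) = 282492/331 - 329123/((-41137*1/95987)) = 282492/331 - 329123/(-41137/95987) = 282492/331 - 329123*(-95987/41137) = 282492/331 + 31591529401/41137 = 10468417105135/13616347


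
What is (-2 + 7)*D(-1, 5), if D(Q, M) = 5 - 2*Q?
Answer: 35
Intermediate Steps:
(-2 + 7)*D(-1, 5) = (-2 + 7)*(5 - 2*(-1)) = 5*(5 + 2) = 5*7 = 35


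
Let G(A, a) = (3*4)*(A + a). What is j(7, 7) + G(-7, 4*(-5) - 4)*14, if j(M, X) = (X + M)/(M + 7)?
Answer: -5207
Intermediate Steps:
G(A, a) = 12*A + 12*a (G(A, a) = 12*(A + a) = 12*A + 12*a)
j(M, X) = (M + X)/(7 + M)
j(7, 7) + G(-7, 4*(-5) - 4)*14 = (7 + 7)/(7 + 7) + (12*(-7) + 12*(4*(-5) - 4))*14 = 14/14 + (-84 + 12*(-20 - 4))*14 = (1/14)*14 + (-84 + 12*(-24))*14 = 1 + (-84 - 288)*14 = 1 - 372*14 = 1 - 5208 = -5207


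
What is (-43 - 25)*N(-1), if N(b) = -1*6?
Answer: 408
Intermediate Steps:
N(b) = -6
(-43 - 25)*N(-1) = (-43 - 25)*(-6) = -68*(-6) = 408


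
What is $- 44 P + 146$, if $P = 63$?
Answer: $-2626$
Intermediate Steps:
$- 44 P + 146 = \left(-44\right) 63 + 146 = -2772 + 146 = -2626$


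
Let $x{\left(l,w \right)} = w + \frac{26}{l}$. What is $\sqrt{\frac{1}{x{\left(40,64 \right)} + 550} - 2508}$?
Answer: $\frac{2 i \sqrt{94750829858}}{12293} \approx 50.08 i$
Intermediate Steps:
$\sqrt{\frac{1}{x{\left(40,64 \right)} + 550} - 2508} = \sqrt{\frac{1}{\left(64 + \frac{26}{40}\right) + 550} - 2508} = \sqrt{\frac{1}{\left(64 + 26 \cdot \frac{1}{40}\right) + 550} - 2508} = \sqrt{\frac{1}{\left(64 + \frac{13}{20}\right) + 550} - 2508} = \sqrt{\frac{1}{\frac{1293}{20} + 550} - 2508} = \sqrt{\frac{1}{\frac{12293}{20}} - 2508} = \sqrt{\frac{20}{12293} - 2508} = \sqrt{- \frac{30830824}{12293}} = \frac{2 i \sqrt{94750829858}}{12293}$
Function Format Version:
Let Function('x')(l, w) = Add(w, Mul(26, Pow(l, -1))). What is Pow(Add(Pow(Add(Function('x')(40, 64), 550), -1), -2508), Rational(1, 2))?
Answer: Mul(Rational(2, 12293), I, Pow(94750829858, Rational(1, 2))) ≈ Mul(50.080, I)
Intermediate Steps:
Pow(Add(Pow(Add(Function('x')(40, 64), 550), -1), -2508), Rational(1, 2)) = Pow(Add(Pow(Add(Add(64, Mul(26, Pow(40, -1))), 550), -1), -2508), Rational(1, 2)) = Pow(Add(Pow(Add(Add(64, Mul(26, Rational(1, 40))), 550), -1), -2508), Rational(1, 2)) = Pow(Add(Pow(Add(Add(64, Rational(13, 20)), 550), -1), -2508), Rational(1, 2)) = Pow(Add(Pow(Add(Rational(1293, 20), 550), -1), -2508), Rational(1, 2)) = Pow(Add(Pow(Rational(12293, 20), -1), -2508), Rational(1, 2)) = Pow(Add(Rational(20, 12293), -2508), Rational(1, 2)) = Pow(Rational(-30830824, 12293), Rational(1, 2)) = Mul(Rational(2, 12293), I, Pow(94750829858, Rational(1, 2)))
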